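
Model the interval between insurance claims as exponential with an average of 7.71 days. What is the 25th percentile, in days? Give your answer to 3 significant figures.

2.22

The rate is λ = 1/7.71 = 0.129702 per day.
Set 1 − e^(−λt) = 0.25, so t = −ln(0.75)/λ = 0.28768/0.129702 ≈ 2.21803 days.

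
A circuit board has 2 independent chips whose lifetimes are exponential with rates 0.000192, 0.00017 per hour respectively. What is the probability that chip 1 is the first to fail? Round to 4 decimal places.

0.5304

The time to first failure is exponential with rate Σλ = 0.000192 + 0.00017 = 0.000362.
P(chip 1 first) = λ_1/Σλ = 0.000192/0.000362 ≈ 0.5304.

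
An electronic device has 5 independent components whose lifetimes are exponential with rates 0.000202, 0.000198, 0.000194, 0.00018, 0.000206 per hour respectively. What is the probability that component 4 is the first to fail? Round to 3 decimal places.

0.184

The time to first failure is exponential with rate Σλ = 0.000202 + 0.000198 + 0.000194 + 0.00018 + 0.000206 = 0.00098.
P(component 4 first) = λ_4/Σλ = 0.00018/0.00098 ≈ 0.184.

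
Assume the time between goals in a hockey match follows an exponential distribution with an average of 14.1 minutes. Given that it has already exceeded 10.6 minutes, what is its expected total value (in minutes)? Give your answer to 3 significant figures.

The rate is λ = 1/14.1 = 0.070922 per minute.
By memorylessness, E[X | X > 10.6] = 10.6 + 1/λ = 10.6 + 14.1 = 24.7 minutes.

24.7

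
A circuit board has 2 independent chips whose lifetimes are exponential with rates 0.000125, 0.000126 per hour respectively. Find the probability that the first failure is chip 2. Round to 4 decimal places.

The time to first failure is exponential with rate Σλ = 0.000125 + 0.000126 = 0.000251.
P(chip 2 first) = λ_2/Σλ = 0.000126/0.000251 ≈ 0.5020.

0.5020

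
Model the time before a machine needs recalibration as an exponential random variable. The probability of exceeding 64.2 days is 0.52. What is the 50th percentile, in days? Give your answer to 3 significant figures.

e^(−λ·64.2) = 0.52 ⇒ λ = −ln(0.52)/64.2 = 0.0101858.
50th percentile: 1 − e^(−λt) = 0.5, t = −ln(0.5)/λ = 68.0505 days.

68.1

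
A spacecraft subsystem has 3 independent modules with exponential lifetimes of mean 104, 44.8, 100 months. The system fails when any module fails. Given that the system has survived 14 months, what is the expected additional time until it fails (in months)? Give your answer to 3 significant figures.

First-failure rate Σλ = 1/104 + 1/44.8 + 1/100 = 0.0419368.
By memorylessness the expected residual is 1/Σλ = 23.8454 months, regardless of the 14 already elapsed.

23.8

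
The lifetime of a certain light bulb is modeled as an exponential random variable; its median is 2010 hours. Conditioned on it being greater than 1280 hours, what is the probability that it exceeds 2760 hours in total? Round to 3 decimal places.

For an exponential, median = ln(2)/λ, so λ = ln 2 / 2010 = 0.000344849 per hour.
P(X > s+t | X > s) = e^(−λ(s+t))/e^(−λs) = e^(−λt), independent of s = 1280.
P(X > 1480) = e^(−0.51038) ≈ 0.600.

0.600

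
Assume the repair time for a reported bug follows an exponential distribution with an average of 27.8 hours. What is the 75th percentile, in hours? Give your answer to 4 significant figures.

The rate is λ = 1/27.8 = 0.0359712 per hour.
Set 1 − e^(−λt) = 0.75, so t = −ln(0.25)/λ = 1.3863/0.0359712 ≈ 38.539 hours.

38.54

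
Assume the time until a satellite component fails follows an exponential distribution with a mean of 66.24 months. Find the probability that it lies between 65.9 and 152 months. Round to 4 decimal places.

The rate is λ = 1/66.24 = 0.0150966 per month.
P(65.9 < X < 152) = e^(−λ·65.9) − e^(−λ·152) = 0.36977 − 0.10079 ≈ 0.2690.

0.2690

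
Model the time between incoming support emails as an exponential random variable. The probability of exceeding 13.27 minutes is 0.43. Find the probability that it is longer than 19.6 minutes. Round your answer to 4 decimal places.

0.2875

e^(−λ·13.27) = 0.43 ⇒ λ = −ln(0.43)/13.27 = 0.0635999.
P(X > 19.6) = e^(−0.0635999·19.6) = e^(−1.2466) ≈ 0.2875.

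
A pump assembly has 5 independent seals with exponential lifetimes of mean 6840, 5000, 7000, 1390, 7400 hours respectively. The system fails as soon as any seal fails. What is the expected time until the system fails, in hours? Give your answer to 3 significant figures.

744

The first failure time is exponential with rate Σλ_i = 1/6840 + 1/5000 + 1/7000 + 1/1390 + 1/7400 = 0.00134362 per hour.
E[min] = 1/Σλ = 1/0.00134362 = 744.261 hours.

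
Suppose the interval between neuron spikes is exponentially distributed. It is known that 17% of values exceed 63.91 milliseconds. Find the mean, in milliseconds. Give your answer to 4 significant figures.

36.07

e^(−λ·63.91) = 0.17 ⇒ λ = −ln(0.17)/63.91 = 0.0277258.
Mean = 1/λ = 36.0675 milliseconds.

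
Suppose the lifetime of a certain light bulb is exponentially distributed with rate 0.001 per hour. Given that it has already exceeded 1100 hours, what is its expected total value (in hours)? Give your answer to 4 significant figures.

2100

By memorylessness, E[X | X > 1100] = 1100 + 1/λ = 1100 + 1000 = 2100 hours.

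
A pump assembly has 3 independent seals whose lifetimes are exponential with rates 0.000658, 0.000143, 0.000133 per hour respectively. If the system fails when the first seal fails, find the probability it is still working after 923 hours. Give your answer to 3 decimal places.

0.422

The time to first failure is exponential with rate Σλ = 0.000658 + 0.000143 + 0.000133 = 0.000934.
P(min > 923) = e^(−0.000934·923) = e^(−0.86208) ≈ 0.422.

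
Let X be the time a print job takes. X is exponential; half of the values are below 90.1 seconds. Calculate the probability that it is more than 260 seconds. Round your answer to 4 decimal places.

For an exponential, median = ln(2)/λ, so λ = ln 2 / 90.1 = 0.00769309 per second.
P(X > 260) = e^(−λ·260) = e^(−2.0002) ≈ 0.1353.

0.1353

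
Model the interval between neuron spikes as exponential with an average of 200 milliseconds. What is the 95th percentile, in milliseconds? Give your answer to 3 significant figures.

599

The rate is λ = 1/200 = 0.005 per millisecond.
Set 1 − e^(−λt) = 0.95, so t = −ln(0.05)/λ = 2.9957/0.005 ≈ 599.146 milliseconds.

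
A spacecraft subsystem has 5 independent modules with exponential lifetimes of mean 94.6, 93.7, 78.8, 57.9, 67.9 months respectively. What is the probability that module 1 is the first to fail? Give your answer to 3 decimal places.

Rates: λ_i = 1/mean_i → 0.0105708, 0.0106724, 0.0126904, 0.0172712, 0.0147275; Σλ = 0.0659322.
P(module 1 first) = λ_1/Σλ = 0.0105708/0.0659322 ≈ 0.160.

0.160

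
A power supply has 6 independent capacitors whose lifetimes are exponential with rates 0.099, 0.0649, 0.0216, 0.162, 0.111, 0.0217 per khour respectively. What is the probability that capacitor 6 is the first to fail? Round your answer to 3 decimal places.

0.045

The time to first failure is exponential with rate Σλ = 0.099 + 0.0649 + 0.0216 + 0.162 + 0.111 + 0.0217 = 0.4802.
P(capacitor 6 first) = λ_6/Σλ = 0.0217/0.4802 ≈ 0.045.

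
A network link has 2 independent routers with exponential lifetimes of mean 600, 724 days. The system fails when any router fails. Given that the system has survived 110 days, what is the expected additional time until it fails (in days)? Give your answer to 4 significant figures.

328.1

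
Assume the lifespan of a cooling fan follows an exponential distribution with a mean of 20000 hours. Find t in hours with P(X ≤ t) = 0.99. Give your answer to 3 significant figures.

92100

The rate is λ = 1/20000 = 0.00005 per hour.
Set 1 − e^(−λt) = 0.99, so t = −ln(0.01)/λ = 4.6052/0.00005 ≈ 92103.4 hours.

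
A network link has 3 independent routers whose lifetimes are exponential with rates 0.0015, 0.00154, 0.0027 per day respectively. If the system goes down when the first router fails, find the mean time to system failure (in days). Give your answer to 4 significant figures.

174.2

The time to first failure is exponential with rate Σλ = 0.0015 + 0.00154 + 0.0027 = 0.00574.
E[min] = 1/Σλ = 1/0.00574 = 174.216 days.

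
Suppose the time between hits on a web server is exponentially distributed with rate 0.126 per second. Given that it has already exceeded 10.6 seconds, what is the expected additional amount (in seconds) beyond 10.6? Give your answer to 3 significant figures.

7.94

By memorylessness, the remaining amount past any threshold is again Exp(λ) with mean 1/λ = 7.93651 seconds.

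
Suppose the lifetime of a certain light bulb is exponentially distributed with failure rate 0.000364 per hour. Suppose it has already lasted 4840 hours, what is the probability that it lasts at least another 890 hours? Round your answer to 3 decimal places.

The exponential is memoryless, so the remaining time is again Exp(λ): the condition X > 4840 is irrelevant.
P(X > 890) = e^(−0.32396) ≈ 0.723.

0.723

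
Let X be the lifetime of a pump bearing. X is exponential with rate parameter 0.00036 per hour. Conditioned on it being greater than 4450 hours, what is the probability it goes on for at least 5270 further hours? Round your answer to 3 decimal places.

By the memoryless property, P(X > 4450+5270 | X > 4450) = P(X > 5270).
P(X > 5270) = e^(−1.8972) ≈ 0.150.

0.150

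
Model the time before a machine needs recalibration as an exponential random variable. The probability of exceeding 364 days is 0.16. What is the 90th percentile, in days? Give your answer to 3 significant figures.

e^(−λ·364) = 0.16 ⇒ λ = −ln(0.16)/364 = 0.00503456.
90th percentile: 1 − e^(−λt) = 0.9, t = −ln(0.1)/λ = 457.355 days.

457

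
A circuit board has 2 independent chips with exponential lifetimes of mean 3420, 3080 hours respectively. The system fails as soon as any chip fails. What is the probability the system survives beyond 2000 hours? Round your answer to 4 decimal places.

The first failure time is exponential with rate Σλ_i = 1/3420 + 1/3080 = 0.000617073 per hour.
P(min > 2000) = e^(−0.000617073·2000) = e^(−1.2341) ≈ 0.2911.

0.2911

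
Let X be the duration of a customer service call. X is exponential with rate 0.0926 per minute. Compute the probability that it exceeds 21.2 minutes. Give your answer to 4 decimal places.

P(X > 21.2) = e^(−λ·21.2) = e^(−1.9631) ≈ 0.1404.

0.1404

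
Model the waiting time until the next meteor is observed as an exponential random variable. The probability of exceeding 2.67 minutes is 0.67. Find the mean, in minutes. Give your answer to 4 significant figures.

6.667

e^(−λ·2.67) = 0.67 ⇒ λ = −ln(0.67)/2.67 = 0.149992.
Mean = 1/λ = 6.66704 minutes.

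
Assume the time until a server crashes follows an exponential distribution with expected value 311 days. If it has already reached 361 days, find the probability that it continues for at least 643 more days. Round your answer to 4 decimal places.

0.1265

The rate is λ = 1/311 = 0.00321543 per day.
The exponential is memoryless, so the remaining time is again Exp(λ): the condition X > 361 is irrelevant.
P(X > 643) = e^(−2.0675) ≈ 0.1265.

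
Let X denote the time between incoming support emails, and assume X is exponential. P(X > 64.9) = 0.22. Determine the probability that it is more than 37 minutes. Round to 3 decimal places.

0.422

e^(−λ·64.9) = 0.22 ⇒ λ = −ln(0.22)/64.9 = 0.0233302.
P(X > 37) = e^(−0.0233302·37) = e^(−0.86322) ≈ 0.422.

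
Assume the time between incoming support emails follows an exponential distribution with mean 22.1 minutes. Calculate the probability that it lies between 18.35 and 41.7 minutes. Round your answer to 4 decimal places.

0.2844

The rate is λ = 1/22.1 = 0.0452489 per minute.
P(18.35 < X < 41.7) = e^(−λ·18.35) − e^(−λ·41.7) = 0.43591 − 0.15154 ≈ 0.2844.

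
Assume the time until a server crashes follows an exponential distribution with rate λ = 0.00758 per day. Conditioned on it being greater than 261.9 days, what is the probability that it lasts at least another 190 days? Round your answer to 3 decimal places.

By the memoryless property, P(X > 261.9+190 | X > 261.9) = P(X > 190).
P(X > 190) = e^(−1.4402) ≈ 0.237.

0.237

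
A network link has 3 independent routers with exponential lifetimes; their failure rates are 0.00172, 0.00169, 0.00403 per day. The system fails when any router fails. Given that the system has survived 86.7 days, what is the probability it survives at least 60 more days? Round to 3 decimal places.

0.640

Time to first failure ~ Exp(Σλ) with Σλ = 0.00744.
By memorylessness, P(T > 86.7+60 | T > 86.7) = P(T > 60) = e^(−0.00744·60) ≈ 0.640.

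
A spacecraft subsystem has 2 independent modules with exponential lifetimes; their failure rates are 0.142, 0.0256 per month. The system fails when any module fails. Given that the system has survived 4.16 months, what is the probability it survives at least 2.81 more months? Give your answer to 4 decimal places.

0.6244

Time to first failure ~ Exp(Σλ) with Σλ = 0.1676.
By memorylessness, P(T > 4.16+2.81 | T > 4.16) = P(T > 2.81) = e^(−0.1676·2.81) ≈ 0.6244.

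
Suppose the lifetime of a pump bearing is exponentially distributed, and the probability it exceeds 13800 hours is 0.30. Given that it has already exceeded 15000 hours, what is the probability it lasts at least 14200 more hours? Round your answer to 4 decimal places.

From e^(−λ·13800) = 0.30, λ = −ln(0.30)/13800 = 0.0000872444.
Memoryless: P(X > 15000+14200 | X > 15000) = P(X > 14200) = e^(−0.0000872444·14200) ≈ 0.2897.

0.2897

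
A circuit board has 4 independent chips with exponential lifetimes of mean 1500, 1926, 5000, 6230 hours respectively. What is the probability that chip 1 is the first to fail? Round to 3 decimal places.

0.431

Rates: λ_i = 1/mean_i → 0.000666667, 0.000519211, 0.0002, 0.000160514; Σλ = 0.00154639.
P(chip 1 first) = λ_1/Σλ = 0.000666667/0.00154639 ≈ 0.431.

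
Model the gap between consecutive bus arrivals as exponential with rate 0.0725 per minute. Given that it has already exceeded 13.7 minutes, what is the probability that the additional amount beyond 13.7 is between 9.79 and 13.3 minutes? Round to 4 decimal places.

0.1105

Memoryless: the residual past 13.7 is again Exp(λ).
P(9.79 < residual < 13.3) = e^(−λ·9.79) − e^(−λ·13.3) = 0.49175 − 0.38127 ≈ 0.1105.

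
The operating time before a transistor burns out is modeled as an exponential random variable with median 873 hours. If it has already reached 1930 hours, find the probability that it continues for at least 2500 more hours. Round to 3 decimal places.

For an exponential, median = ln(2)/λ, so λ = ln 2 / 873 = 0.000793983 per hour.
The exponential is memoryless, so the remaining time is again Exp(λ): the condition X > 1930 is irrelevant.
P(X > 2500) = e^(−1.985) ≈ 0.137.

0.137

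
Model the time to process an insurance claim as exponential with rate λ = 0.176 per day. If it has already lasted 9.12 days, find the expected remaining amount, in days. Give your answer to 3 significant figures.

5.68

By memorylessness, the remaining amount past any threshold is again Exp(λ) with mean 1/λ = 5.68182 days.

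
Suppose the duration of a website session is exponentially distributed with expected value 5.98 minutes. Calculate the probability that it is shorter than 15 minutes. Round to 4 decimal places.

The rate is λ = 1/5.98 = 0.167224 per minute.
P(X ≤ 15) = 1 − e^(−λ·15) = 1 − e^(−2.5084) ≈ 0.9186.

0.9186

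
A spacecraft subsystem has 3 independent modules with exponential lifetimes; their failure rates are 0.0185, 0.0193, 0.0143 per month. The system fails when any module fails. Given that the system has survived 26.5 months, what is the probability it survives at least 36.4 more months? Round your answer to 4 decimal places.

0.1501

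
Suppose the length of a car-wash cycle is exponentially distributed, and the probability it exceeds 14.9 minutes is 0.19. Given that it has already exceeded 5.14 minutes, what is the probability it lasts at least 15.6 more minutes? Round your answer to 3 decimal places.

0.176

From e^(−λ·14.9) = 0.19, λ = −ln(0.19)/14.9 = 0.111458.
Memoryless: P(X > 5.14+15.6 | X > 5.14) = P(X > 15.6) = e^(−0.111458·15.6) ≈ 0.176.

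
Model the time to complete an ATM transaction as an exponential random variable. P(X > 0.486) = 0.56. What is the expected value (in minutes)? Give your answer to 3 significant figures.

e^(−λ·0.486) = 0.56 ⇒ λ = −ln(0.56)/0.486 = 1.19304.
Mean = 1/λ = 0.838193 minutes.

0.838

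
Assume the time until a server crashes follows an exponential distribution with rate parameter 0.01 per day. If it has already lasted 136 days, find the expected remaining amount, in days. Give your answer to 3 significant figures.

By memorylessness, the remaining amount past any threshold is again Exp(λ) with mean 1/λ = 100 days.

100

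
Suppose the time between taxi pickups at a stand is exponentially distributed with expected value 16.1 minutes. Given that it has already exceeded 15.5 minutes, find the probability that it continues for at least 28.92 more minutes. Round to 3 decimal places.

0.166

The rate is λ = 1/16.1 = 0.0621118 per minute.
The exponential is memoryless, so the remaining time is again Exp(λ): the condition X > 15.5 is irrelevant.
P(X > 28.92) = e^(−1.7963) ≈ 0.166.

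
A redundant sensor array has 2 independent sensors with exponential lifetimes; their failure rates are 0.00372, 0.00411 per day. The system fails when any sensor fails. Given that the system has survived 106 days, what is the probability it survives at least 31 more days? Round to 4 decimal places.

0.7845

Time to first failure ~ Exp(Σλ) with Σλ = 0.00783.
By memorylessness, P(T > 106+31 | T > 106) = P(T > 31) = e^(−0.00783·31) ≈ 0.7845.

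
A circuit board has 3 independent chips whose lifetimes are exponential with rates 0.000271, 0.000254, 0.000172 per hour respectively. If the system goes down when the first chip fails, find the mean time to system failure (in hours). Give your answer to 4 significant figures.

1435

The time to first failure is exponential with rate Σλ = 0.000271 + 0.000254 + 0.000172 = 0.000697.
E[min] = 1/Σλ = 1/0.000697 = 1434.72 hours.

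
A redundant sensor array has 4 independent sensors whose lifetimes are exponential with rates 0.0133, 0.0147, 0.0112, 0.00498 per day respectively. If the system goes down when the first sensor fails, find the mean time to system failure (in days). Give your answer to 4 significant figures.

The time to first failure is exponential with rate Σλ = 0.0133 + 0.0147 + 0.0112 + 0.00498 = 0.04418.
E[min] = 1/Σλ = 1/0.04418 = 22.6347 days.

22.63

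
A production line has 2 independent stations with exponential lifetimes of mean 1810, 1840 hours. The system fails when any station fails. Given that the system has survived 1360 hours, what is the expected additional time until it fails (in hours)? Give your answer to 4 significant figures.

First-failure rate Σλ = 1/1810 + 1/1840 = 0.00109596.
By memorylessness the expected residual is 1/Σλ = 912.438 hours, regardless of the 1360 already elapsed.

912.4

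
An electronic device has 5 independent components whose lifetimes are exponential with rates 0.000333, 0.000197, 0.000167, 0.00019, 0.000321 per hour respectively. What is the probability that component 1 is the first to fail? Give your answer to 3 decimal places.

0.276

The time to first failure is exponential with rate Σλ = 0.000333 + 0.000197 + 0.000167 + 0.00019 + 0.000321 = 0.001208.
P(component 1 first) = λ_1/Σλ = 0.000333/0.001208 ≈ 0.276.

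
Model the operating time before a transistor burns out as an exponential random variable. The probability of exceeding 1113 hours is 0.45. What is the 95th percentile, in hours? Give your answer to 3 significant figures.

4180

e^(−λ·1113) = 0.45 ⇒ λ = −ln(0.45)/1113 = 0.000717437.
95th percentile: 1 − e^(−λt) = 0.95, t = −ln(0.05)/λ = 4175.6 hours.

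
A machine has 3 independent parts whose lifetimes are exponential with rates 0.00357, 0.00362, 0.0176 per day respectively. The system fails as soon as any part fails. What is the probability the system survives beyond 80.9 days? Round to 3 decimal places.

The time to first failure is exponential with rate Σλ = 0.00357 + 0.00362 + 0.0176 = 0.02479.
P(min > 80.9) = e^(−0.02479·80.9) = e^(−2.0055) ≈ 0.135.

0.135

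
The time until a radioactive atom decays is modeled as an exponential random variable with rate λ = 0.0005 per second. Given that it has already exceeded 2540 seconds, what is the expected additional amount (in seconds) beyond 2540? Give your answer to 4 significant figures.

By memorylessness, the remaining amount past any threshold is again Exp(λ) with mean 1/λ = 2000 seconds.

2000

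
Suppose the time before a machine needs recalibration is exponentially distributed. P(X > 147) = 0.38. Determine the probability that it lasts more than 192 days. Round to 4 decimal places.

e^(−λ·147) = 0.38 ⇒ λ = −ln(0.38)/147 = 0.0065822.
P(X > 192) = e^(−0.0065822·192) = e^(−1.2638) ≈ 0.2826.

0.2826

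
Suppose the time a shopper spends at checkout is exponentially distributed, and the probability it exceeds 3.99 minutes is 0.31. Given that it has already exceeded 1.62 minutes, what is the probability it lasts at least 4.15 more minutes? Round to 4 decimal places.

From e^(−λ·3.99) = 0.31, λ = −ln(0.31)/3.99 = 0.29353.
Memoryless: P(X > 1.62+4.15 | X > 1.62) = P(X > 4.15) = e^(−0.29353·4.15) ≈ 0.2958.

0.2958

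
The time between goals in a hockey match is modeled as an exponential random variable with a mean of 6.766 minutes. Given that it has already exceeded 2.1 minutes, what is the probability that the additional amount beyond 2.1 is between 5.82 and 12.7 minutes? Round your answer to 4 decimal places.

The rate is λ = 1/6.766 = 0.147798 per minute.
Memoryless: the residual past 2.1 is again Exp(λ).
P(5.82 < residual < 12.7) = e^(−λ·5.82) − e^(−λ·12.7) = 0.42308 − 0.15304 ≈ 0.2700.

0.2700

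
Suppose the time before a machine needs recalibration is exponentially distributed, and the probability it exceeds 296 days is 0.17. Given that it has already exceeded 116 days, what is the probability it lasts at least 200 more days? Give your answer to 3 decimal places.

From e^(−λ·296) = 0.17, λ = −ln(0.17)/296 = 0.00598634.
Memoryless: P(X > 116+200 | X > 116) = P(X > 200) = e^(−0.00598634·200) ≈ 0.302.

0.302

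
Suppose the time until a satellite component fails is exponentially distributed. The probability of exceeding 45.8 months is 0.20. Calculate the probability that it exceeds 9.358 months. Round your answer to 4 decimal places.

0.7198

e^(−λ·45.8) = 0.20 ⇒ λ = −ln(0.20)/45.8 = 0.0351406.
P(X > 9.358) = e^(−0.0351406·9.358) = e^(−0.32885) ≈ 0.7198.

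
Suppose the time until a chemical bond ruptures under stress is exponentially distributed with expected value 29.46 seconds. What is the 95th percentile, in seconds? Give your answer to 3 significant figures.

88.3

The rate is λ = 1/29.46 = 0.0339443 per second.
Set 1 − e^(−λt) = 0.95, so t = −ln(0.05)/λ = 2.9957/0.0339443 ≈ 88.2543 seconds.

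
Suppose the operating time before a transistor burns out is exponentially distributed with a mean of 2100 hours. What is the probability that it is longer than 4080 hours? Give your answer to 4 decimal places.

The rate is λ = 1/2100 = 0.00047619 per hour.
P(X > 4080) = e^(−λ·4080) = e^(−1.9429) ≈ 0.1433.

0.1433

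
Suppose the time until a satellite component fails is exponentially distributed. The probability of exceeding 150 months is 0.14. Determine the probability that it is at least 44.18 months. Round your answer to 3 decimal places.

0.560

e^(−λ·150) = 0.14 ⇒ λ = −ln(0.14)/150 = 0.0131074.
P(X > 44.18) = e^(−0.0131074·44.18) = e^(−0.57909) ≈ 0.560.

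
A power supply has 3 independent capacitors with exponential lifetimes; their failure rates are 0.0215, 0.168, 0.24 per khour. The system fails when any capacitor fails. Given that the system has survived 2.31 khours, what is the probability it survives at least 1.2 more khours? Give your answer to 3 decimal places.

0.597

Time to first failure ~ Exp(Σλ) with Σλ = 0.4295.
By memorylessness, P(T > 2.31+1.2 | T > 2.31) = P(T > 1.2) = e^(−0.4295·1.2) ≈ 0.597.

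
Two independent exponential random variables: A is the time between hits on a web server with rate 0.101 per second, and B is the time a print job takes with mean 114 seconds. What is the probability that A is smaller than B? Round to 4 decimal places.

0.9201

λ_1 = 0.101, λ_2 = 1/114 = 0.00877193.
For independent exponentials, P(A < B) = λ_1/(λ_1+λ_2) = 0.101/0.109772 ≈ 0.9201.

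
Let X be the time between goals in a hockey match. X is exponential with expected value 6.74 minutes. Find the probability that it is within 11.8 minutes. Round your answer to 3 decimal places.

The rate is λ = 1/6.74 = 0.148368 per minute.
P(X ≤ 11.8) = 1 − e^(−λ·11.8) = 1 − e^(−1.7507) ≈ 0.826.

0.826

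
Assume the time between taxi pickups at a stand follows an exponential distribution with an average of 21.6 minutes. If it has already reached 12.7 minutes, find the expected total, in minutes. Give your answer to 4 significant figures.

The rate is λ = 1/21.6 = 0.0462963 per minute.
By memorylessness, E[X | X > 12.7] = 12.7 + 1/λ = 12.7 + 21.6 = 34.3 minutes.

34.30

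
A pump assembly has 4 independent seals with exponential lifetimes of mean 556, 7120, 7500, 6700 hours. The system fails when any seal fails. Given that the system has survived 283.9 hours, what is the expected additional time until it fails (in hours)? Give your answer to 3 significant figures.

450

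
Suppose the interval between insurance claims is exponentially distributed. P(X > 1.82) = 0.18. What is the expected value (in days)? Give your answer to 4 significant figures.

1.061

e^(−λ·1.82) = 0.18 ⇒ λ = −ln(0.18)/1.82 = 0.942197.
Mean = 1/λ = 1.06135 days.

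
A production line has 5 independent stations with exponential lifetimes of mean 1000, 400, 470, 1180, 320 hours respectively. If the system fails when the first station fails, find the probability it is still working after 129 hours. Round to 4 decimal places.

0.2898

The first failure time is exponential with rate Σλ_i = 1/1000 + 1/400 + 1/470 + 1/1180 + 1/320 = 0.00960012 per hour.
P(min > 129) = e^(−0.00960012·129) = e^(−1.2384) ≈ 0.2898.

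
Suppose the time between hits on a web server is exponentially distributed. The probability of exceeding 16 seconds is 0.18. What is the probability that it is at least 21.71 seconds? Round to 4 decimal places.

e^(−λ·16) = 0.18 ⇒ λ = −ln(0.18)/16 = 0.107175.
P(X > 21.71) = e^(−0.107175·21.71) = e^(−2.3268) ≈ 0.0976.

0.0976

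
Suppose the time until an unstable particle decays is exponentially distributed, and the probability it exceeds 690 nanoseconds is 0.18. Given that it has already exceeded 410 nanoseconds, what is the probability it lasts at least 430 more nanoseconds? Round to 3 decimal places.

0.343

From e^(−λ·690) = 0.18, λ = −ln(0.18)/690 = 0.00248522.
Memoryless: P(X > 410+430 | X > 410) = P(X > 430) = e^(−0.00248522·430) ≈ 0.343.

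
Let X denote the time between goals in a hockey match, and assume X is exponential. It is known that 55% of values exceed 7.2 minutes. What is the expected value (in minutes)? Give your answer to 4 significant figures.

e^(−λ·7.2) = 0.55 ⇒ λ = −ln(0.55)/7.2 = 0.0830329.
Mean = 1/λ = 12.0434 minutes.

12.04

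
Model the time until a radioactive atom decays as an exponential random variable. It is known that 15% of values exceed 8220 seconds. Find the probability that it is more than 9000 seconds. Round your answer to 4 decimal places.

0.1253

e^(−λ·8220) = 0.15 ⇒ λ = −ln(0.15)/8220 = 0.000230793.
P(X > 9000) = e^(−0.000230793·9000) = e^(−2.0771) ≈ 0.1253.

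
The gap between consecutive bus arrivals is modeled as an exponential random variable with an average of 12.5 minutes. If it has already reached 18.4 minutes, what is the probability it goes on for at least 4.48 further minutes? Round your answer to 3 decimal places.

The rate is λ = 1/12.5 = 0.08 per minute.
By the memoryless property, P(X > 18.4+4.48 | X > 18.4) = P(X > 4.48).
P(X > 4.48) = e^(−0.3584) ≈ 0.699.

0.699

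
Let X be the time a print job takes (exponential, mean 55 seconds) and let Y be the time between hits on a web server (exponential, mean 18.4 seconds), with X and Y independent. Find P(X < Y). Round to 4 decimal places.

0.2507

λ_1 = 1/55 = 0.0181818, λ_2 = 1/18.4 = 0.0543478.
For independent exponentials, P(X < Y) = λ_1/(λ_1+λ_2) = 0.0181818/0.0725296 ≈ 0.2507.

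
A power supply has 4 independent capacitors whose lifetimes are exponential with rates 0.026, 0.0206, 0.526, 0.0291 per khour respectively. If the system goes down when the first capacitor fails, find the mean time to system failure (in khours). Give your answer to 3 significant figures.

The time to first failure is exponential with rate Σλ = 0.026 + 0.0206 + 0.526 + 0.0291 = 0.6017.
E[min] = 1/Σλ = 1/0.6017 = 1.66196 khours.

1.66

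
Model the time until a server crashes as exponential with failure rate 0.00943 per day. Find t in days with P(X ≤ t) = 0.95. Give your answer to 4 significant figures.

Set 1 − e^(−λt) = 0.95, so t = −ln(0.05)/λ = 2.9957/0.00943 ≈ 317.681 days.

317.7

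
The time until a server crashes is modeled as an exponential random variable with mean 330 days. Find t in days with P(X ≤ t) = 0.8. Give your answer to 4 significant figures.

531.1

The rate is λ = 1/330 = 0.0030303 per day.
Set 1 − e^(−λt) = 0.8, so t = −ln(0.2)/λ = 1.6094/0.0030303 ≈ 531.115 days.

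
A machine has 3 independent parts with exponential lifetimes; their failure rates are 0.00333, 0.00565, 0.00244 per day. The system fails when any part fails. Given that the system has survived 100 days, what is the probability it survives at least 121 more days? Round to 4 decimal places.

0.2511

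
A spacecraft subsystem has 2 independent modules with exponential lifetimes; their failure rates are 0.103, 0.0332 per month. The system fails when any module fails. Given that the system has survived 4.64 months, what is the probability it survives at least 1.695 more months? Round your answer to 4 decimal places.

0.7939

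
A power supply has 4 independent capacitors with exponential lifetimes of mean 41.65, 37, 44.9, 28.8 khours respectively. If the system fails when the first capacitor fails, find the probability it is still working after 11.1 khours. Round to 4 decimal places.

0.3015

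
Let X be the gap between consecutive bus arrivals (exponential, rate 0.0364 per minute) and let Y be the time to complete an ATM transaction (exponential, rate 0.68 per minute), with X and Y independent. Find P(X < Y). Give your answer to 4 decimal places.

0.0508

λ_1 = 0.0364, λ_2 = 0.68.
For independent exponentials, P(X < Y) = λ_1/(λ_1+λ_2) = 0.0364/0.7164 ≈ 0.0508.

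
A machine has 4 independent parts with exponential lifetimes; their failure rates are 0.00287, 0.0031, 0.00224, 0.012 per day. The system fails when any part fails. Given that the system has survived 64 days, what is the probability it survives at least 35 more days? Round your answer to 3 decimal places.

0.493

Time to first failure ~ Exp(Σλ) with Σλ = 0.02021.
By memorylessness, P(T > 64+35 | T > 64) = P(T > 35) = e^(−0.02021·35) ≈ 0.493.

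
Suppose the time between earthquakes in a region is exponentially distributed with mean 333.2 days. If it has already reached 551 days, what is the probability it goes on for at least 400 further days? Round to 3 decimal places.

0.301

The rate is λ = 1/333.2 = 0.0030012 per day.
P(X > s+t | X > s) = e^(−λ(s+t))/e^(−λs) = e^(−λt), independent of s = 551.
P(X > 400) = e^(−1.2005) ≈ 0.301.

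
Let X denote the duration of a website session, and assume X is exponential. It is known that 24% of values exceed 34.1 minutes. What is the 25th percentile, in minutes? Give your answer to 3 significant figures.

6.87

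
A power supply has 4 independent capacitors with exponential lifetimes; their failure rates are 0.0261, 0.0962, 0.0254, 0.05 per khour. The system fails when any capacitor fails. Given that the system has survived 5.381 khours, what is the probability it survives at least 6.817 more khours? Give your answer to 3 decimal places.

Time to first failure ~ Exp(Σλ) with Σλ = 0.1977.
By memorylessness, P(T > 5.381+6.817 | T > 5.381) = P(T > 6.817) = e^(−0.1977·6.817) ≈ 0.260.

0.260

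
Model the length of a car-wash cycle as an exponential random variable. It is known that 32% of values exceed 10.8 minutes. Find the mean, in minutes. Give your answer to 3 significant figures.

e^(−λ·10.8) = 0.32 ⇒ λ = −ln(0.32)/10.8 = 0.105503.
Mean = 1/λ = 9.47839 minutes.

9.48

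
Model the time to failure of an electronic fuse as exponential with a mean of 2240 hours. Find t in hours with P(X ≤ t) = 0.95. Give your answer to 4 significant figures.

The rate is λ = 1/2240 = 0.000446429 per hour.
Set 1 − e^(−λt) = 0.95, so t = −ln(0.05)/λ = 2.9957/0.000446429 ≈ 6710.44 hours.

6710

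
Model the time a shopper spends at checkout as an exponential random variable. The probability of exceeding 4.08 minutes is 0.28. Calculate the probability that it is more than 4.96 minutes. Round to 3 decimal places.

e^(−λ·4.08) = 0.28 ⇒ λ = −ln(0.28)/4.08 = 0.312001.
P(X > 4.96) = e^(−0.312001·4.96) = e^(−1.5475) ≈ 0.213.

0.213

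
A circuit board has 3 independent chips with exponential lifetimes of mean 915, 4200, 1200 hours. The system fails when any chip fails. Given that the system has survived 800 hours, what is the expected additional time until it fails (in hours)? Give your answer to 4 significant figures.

First-failure rate Σλ = 1/915 + 1/4200 + 1/1200 = 0.00216432.
By memorylessness the expected residual is 1/Σλ = 462.038 hours, regardless of the 800 already elapsed.

462.0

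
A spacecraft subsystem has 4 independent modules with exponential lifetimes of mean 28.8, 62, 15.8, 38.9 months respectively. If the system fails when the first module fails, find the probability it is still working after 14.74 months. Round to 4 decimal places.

0.1273

The first failure time is exponential with rate Σλ_i = 1/28.8 + 1/62 + 1/15.8 + 1/38.9 = 0.139849 per month.
P(min > 14.74) = e^(−0.139849·14.74) = e^(−2.0614) ≈ 0.1273.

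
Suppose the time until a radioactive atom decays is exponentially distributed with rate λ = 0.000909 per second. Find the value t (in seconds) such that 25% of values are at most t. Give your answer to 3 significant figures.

316

Set 1 − e^(−λt) = 0.25, so t = −ln(0.75)/λ = 0.28768/0.000909 ≈ 316.482 seconds.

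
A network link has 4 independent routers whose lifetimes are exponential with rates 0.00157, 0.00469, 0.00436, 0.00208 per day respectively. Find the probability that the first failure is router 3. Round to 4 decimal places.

0.3433

The time to first failure is exponential with rate Σλ = 0.00157 + 0.00469 + 0.00436 + 0.00208 = 0.0127.
P(router 3 first) = λ_3/Σλ = 0.00436/0.0127 ≈ 0.3433.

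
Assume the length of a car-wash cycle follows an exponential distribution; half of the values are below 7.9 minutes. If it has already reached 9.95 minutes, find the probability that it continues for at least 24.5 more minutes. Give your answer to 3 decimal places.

0.117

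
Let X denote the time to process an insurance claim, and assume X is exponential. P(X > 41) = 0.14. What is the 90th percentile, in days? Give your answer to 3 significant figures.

48.0

e^(−λ·41) = 0.14 ⇒ λ = −ln(0.14)/41 = 0.047954.
90th percentile: 1 − e^(−λt) = 0.9, t = −ln(0.1)/λ = 48.0166 days.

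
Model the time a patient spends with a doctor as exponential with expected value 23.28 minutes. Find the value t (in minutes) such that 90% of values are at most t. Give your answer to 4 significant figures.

53.60

The rate is λ = 1/23.28 = 0.0429553 per minute.
Set 1 − e^(−λt) = 0.9, so t = −ln(0.1)/λ = 2.3026/0.0429553 ≈ 53.6042 minutes.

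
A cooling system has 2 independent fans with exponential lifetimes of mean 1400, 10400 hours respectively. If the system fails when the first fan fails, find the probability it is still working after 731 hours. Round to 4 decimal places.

The first failure time is exponential with rate Σλ_i = 1/1400 + 1/10400 = 0.00081044 per hour.
P(min > 731) = e^(−0.00081044·731) = e^(−0.59243) ≈ 0.5530.

0.5530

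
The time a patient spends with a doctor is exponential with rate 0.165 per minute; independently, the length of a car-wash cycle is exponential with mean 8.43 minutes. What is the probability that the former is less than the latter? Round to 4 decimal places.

0.5818

λ_1 = 0.165, λ_2 = 1/8.43 = 0.118624.
For independent exponentials, P(the former < the latter) = λ_1/(λ_1+λ_2) = 0.165/0.283624 ≈ 0.5818.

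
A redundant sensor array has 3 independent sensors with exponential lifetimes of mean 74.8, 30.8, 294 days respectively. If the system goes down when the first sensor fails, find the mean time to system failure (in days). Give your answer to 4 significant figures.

20.31

The first failure time is exponential with rate Σλ_i = 1/74.8 + 1/30.8 + 1/294 = 0.0492379 per day.
E[min] = 1/Σλ = 1/0.0492379 = 20.3096 days.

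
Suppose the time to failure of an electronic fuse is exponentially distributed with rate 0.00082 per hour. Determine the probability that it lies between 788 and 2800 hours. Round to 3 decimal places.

0.423

P(788 < X < 2800) = e^(−λ·788) − e^(−λ·2800) = 0.52405 − 0.10066 ≈ 0.423.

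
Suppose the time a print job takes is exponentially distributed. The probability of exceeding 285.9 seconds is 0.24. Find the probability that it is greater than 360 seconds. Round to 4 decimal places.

e^(−λ·285.9) = 0.24 ⇒ λ = −ln(0.24)/285.9 = 0.00499166.
P(X > 360) = e^(−0.00499166·360) = e^(−1.797) ≈ 0.1658.

0.1658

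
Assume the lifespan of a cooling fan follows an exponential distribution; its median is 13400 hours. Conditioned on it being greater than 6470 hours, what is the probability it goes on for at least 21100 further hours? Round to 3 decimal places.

0.336

For an exponential, median = ln(2)/λ, so λ = ln 2 / 13400 = 0.0000517274 per hour.
The exponential is memoryless, so the remaining time is again Exp(λ): the condition X > 6470 is irrelevant.
P(X > 21100) = e^(−1.0914) ≈ 0.336.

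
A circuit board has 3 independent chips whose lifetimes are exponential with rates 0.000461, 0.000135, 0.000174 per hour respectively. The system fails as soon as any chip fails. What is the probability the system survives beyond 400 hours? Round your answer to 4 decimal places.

The time to first failure is exponential with rate Σλ = 0.000461 + 0.000135 + 0.000174 = 0.00077.
P(min > 400) = e^(−0.00077·400) = e^(−0.308) ≈ 0.7349.

0.7349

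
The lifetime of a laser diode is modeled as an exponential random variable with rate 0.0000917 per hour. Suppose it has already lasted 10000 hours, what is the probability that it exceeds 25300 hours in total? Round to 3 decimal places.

0.246

P(X > s+t | X > s) = e^(−λ(s+t))/e^(−λs) = e^(−λt), independent of s = 10000.
P(X > 15300) = e^(−1.403) ≈ 0.246.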